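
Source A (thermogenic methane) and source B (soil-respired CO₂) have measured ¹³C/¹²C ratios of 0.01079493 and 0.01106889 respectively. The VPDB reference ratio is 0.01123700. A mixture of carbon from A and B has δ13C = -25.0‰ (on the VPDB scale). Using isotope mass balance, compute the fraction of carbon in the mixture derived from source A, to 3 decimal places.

δ_A = (0.01079493/0.01123700 − 1)×1000 = (0.960659 − 1)×1000 = -39.341‰
δ_B = (0.01106889/0.01123700 − 1)×1000 = (0.985040 − 1)×1000 = -14.960‰
f_A = (δ_mix − δ_B)/(δ_A − δ_B) = (-25.0 − (-14.960))/(-39.341 − (-14.960))
f_A = -10.040 / -24.380 = 0.4118

0.412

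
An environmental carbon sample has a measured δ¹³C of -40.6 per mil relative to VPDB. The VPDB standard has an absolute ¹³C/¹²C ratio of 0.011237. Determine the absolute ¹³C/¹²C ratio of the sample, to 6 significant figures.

0.0107808

R_sample = R_standard × (δ¹³C/1000 + 1)
R_sample = 0.011237 × (-40.6/1000 + 1) = 0.011237 × 0.959400
R_sample = 0.0107808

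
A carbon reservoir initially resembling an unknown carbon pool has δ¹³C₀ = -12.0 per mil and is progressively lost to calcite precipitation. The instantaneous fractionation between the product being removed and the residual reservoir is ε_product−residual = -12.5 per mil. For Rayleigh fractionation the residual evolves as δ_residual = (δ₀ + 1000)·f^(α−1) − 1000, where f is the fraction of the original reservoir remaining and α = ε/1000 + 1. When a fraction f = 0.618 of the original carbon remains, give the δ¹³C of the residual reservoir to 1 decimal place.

-6.0 per mil

Rayleigh residual: δ_res = (δ₀ + 1000)·f^(α−1) − 1000
α = ε/1000 + 1 = 0.98750, so α − 1 = -0.01250
f^(α−1) = 0.618^(-0.01250) = 1.006034
δ_res = (-12.0 + 1000) × 1.006034 − 1000 = 993.962 − 1000 = -6.04 per mil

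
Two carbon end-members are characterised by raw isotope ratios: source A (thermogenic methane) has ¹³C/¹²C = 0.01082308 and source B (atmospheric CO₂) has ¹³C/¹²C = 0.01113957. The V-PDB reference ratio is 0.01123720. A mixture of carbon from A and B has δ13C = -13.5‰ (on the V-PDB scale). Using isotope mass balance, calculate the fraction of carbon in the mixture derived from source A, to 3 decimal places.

δ_A = (0.01082308/0.01123720 − 1)×1000 = (0.963147 − 1)×1000 = -36.853‰
δ_B = (0.01113957/0.01123720 − 1)×1000 = (0.991312 − 1)×1000 = -8.688‰
f_A = (δ_mix − δ_B)/(δ_A − δ_B) = (-13.5 − (-8.688))/(-36.853 − (-8.688))
f_A = -4.812 / -28.164 = 0.1708

0.171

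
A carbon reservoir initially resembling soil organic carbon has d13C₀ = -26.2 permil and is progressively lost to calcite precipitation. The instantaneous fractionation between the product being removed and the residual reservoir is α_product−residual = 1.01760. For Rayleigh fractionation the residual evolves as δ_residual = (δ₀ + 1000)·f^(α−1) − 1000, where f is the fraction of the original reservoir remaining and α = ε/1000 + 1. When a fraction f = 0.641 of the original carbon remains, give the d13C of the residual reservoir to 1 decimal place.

-33.8 permil

Rayleigh residual: δ_res = (δ₀ + 1000)·f^(α−1) − 1000
α − 1 = 0.01760
f^(α−1) = 0.641^(0.01760) = 0.992203
δ_res = (-26.2 + 1000) × 0.992203 − 1000 = 966.208 − 1000 = -33.79 permil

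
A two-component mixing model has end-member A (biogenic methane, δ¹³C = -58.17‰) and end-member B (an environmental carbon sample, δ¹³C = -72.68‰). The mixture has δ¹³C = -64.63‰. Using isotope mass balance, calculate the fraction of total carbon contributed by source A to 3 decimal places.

δ_mix = f_A·δ_A + (1 − f_A)·δ_B  ⇒  f_A = (δ_mix − δ_B)/(δ_A − δ_B)
f_A = (-64.63 − (-72.68)) / (-58.17 − (-72.68))
f_A = 8.05 / 14.51 = 0.5548

0.555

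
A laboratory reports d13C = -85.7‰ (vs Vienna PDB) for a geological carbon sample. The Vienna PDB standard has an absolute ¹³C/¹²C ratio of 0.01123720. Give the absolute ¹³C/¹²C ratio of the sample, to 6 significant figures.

0.0102742

R_sample = R_standard × (d13C/1000 + 1)
R_sample = 0.01123720 × (-85.7/1000 + 1) = 0.01123720 × 0.914300
R_sample = 0.0102742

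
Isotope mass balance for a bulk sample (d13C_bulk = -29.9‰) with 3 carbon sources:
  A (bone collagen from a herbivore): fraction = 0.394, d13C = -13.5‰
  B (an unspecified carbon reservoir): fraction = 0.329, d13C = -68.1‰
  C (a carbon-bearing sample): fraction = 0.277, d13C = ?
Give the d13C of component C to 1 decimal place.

Isotope mass balance: δ_bulk = Σ fᵢ·δᵢ.
-29.9 = 0.394×(-13.5) + 0.329×(-68.1) + 0.277×δ_C
0.277·δ_C = -29.9 − (-27.724) = -2.176
δ_C = -2.176 / 0.277 = -7.86‰

-7.9‰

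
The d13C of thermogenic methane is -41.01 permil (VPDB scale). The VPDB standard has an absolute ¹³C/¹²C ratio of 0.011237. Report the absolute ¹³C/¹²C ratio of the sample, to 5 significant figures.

R_sample = R_standard × (d13C/1000 + 1)
R_sample = 0.011237 × (-41.01/1000 + 1) = 0.011237 × 0.958990
R_sample = 0.0107762

0.010776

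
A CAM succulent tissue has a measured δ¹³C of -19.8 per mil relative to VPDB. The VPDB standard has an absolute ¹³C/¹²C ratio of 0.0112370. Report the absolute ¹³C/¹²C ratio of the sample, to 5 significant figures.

R_sample = R_standard × (δ¹³C/1000 + 1)
R_sample = 0.0112370 × (-19.8/1000 + 1) = 0.0112370 × 0.980200
R_sample = 0.0110145

0.011015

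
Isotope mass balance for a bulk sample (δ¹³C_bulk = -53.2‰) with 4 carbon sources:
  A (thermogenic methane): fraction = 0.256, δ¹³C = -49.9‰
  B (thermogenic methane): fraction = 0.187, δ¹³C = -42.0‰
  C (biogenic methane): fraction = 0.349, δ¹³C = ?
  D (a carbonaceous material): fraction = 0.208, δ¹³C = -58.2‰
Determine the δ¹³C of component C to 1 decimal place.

Isotope mass balance: δ_bulk = Σ fᵢ·δᵢ.
-53.2 = 0.256×(-49.9) + 0.187×(-42.0) + 0.349×δ_C + 0.208×(-58.2)
0.349·δ_C = -53.2 − (-32.734) = -20.466
δ_C = -20.466 / 0.349 = -58.64‰

-58.6‰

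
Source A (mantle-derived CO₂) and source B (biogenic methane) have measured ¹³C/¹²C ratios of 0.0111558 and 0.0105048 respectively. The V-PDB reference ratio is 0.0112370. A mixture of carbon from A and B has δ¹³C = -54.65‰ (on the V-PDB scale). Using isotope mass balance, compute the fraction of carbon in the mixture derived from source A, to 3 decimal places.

δ_A = (0.0111558/0.0112370 − 1)×1000 = (0.992774 − 1)×1000 = -7.226‰
δ_B = (0.0105048/0.0112370 − 1)×1000 = (0.934840 − 1)×1000 = -65.160‰
f_A = (δ_mix − δ_B)/(δ_A − δ_B) = (-54.65 − (-65.160))/(-7.226 − (-65.160))
f_A = 10.510 / 57.934 = 0.1814

0.181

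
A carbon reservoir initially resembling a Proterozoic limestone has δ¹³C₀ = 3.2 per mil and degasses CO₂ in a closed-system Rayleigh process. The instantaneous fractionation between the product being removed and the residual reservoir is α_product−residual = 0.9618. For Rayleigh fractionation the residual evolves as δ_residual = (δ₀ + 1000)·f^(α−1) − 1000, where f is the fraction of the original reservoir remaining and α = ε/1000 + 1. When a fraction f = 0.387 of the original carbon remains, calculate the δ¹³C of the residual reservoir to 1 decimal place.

Rayleigh residual: δ_res = (δ₀ + 1000)·f^(α−1) − 1000
α − 1 = -0.03820
f^(α−1) = 0.387^(-0.03820) = 1.036930
δ_res = (3.2 + 1000) × 1.036930 − 1000 = 1040.248 − 1000 = 40.25 per mil

40.2 per mil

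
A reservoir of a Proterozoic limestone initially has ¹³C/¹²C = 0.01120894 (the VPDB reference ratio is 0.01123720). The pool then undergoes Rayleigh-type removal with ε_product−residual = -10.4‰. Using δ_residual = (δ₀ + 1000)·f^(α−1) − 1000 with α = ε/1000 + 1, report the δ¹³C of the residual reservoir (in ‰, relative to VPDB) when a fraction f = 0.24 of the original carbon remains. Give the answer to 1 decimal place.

12.4‰

δ₀ = (0.01120894/0.01123720 − 1)×1000 = (0.997485 − 1)×1000 = -2.515‰
α − 1 = ε/1000 = -0.0104
f^(α−1) = 0.24^(-0.0104) = 1.014953
δ_res = (-2.515 + 1000) × 1.014953 − 1000 = 1012.400 − 1000 = 12.40‰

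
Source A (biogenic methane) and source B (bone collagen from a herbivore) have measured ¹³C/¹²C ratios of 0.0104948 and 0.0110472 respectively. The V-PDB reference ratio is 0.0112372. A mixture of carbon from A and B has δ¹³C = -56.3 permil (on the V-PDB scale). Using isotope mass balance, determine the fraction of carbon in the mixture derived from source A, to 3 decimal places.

δ_A = (0.0104948/0.0112372 − 1)×1000 = (0.933934 − 1)×1000 = -66.066 permil
δ_B = (0.0110472/0.0112372 − 1)×1000 = (0.983092 − 1)×1000 = -16.908 permil
f_A = (δ_mix − δ_B)/(δ_A − δ_B) = (-56.3 − (-16.908))/(-66.066 − (-16.908))
f_A = -39.392 / -49.158 = 0.8013

0.801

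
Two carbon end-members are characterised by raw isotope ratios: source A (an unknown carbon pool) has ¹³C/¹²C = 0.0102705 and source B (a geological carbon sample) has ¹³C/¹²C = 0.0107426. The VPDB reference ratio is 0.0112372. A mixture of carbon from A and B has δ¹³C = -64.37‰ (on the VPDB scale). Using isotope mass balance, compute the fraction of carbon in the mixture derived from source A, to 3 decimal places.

0.485

δ_A = (0.0102705/0.0112372 − 1)×1000 = (0.913973 − 1)×1000 = -86.027‰
δ_B = (0.0107426/0.0112372 − 1)×1000 = (0.955985 − 1)×1000 = -44.015‰
f_A = (δ_mix − δ_B)/(δ_A − δ_B) = (-64.37 − (-44.015))/(-86.027 − (-44.015))
f_A = -20.355 / -42.012 = 0.4845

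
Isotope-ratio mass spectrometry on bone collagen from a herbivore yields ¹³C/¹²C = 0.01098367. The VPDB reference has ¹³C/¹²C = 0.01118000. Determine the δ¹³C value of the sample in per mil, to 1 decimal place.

δ¹³C = (R_sample / R_standard − 1) × 1000
R_sample / R_standard = 0.01098367 / 0.01118000 = 0.982439
δ¹³C = (0.982439 − 1) × 1000 = -17.56 per mil

-17.6 per mil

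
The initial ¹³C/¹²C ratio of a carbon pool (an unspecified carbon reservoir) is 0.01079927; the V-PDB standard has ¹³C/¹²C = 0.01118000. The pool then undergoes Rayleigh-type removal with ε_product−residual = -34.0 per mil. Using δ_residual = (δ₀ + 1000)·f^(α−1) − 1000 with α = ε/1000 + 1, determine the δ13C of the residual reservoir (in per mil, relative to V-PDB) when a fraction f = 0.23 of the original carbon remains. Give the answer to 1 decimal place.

15.4 per mil

δ₀ = (0.01079927/0.01118000 − 1)×1000 = (0.965945 − 1)×1000 = -34.055 per mil
α − 1 = ε/1000 = -0.0340
f^(α−1) = 0.23^(-0.0340) = 1.051238
δ_res = (-34.055 + 1000) × 1.051238 − 1000 = 1015.439 − 1000 = 15.44 per mil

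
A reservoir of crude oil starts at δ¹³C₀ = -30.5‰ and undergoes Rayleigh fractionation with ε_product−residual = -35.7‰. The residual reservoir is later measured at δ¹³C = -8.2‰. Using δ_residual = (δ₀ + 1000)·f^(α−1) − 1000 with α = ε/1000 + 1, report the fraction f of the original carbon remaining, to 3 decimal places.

α − 1 = ε/1000 = -0.0357
(δ_res + 1000)/(δ₀ + 1000) = (-8.2 + 1000)/(-30.5 + 1000) = 991.8/969.5 = 1.023002
f = 1.023002^(1/-0.0357) = exp(ln(1.023002)/-0.0357) = exp(0.02274/-0.0357)
f = exp(-0.6370) = 0.5289

0.529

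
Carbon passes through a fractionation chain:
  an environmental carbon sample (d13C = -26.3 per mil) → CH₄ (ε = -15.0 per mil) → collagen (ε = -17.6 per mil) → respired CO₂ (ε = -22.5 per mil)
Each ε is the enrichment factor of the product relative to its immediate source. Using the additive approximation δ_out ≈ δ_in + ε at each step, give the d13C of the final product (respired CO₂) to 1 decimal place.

step 1: δ ≈ -26.3 + (-15.0) = -41.3 per mil
step 2: δ ≈ -41.3 + (-17.6) = -58.9 per mil
step 3: δ ≈ -58.9 + (-22.5) = -81.4 per mil

-81.4 per mil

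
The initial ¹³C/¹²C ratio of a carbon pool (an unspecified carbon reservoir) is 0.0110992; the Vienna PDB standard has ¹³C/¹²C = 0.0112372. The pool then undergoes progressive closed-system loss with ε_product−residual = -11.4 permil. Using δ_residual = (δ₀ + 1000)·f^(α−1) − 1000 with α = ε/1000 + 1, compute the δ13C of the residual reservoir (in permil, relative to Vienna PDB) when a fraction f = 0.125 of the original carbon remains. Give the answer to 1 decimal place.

δ₀ = (0.0110992/0.0112372 − 1)×1000 = (0.987719 − 1)×1000 = -12.281 permil
α − 1 = ε/1000 = -0.0114
f^(α−1) = 0.125^(-0.0114) = 1.023989
δ_res = (-12.281 + 1000) × 1.023989 − 1000 = 1011.414 − 1000 = 11.41 permil

11.4 permil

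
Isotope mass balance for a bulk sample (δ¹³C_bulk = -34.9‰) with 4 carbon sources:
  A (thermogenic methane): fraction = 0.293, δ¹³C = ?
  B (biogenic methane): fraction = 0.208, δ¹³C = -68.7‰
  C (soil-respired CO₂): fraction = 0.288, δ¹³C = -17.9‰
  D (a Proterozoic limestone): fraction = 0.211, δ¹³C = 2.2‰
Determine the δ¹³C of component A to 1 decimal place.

-54.3‰

Isotope mass balance: δ_bulk = Σ fᵢ·δᵢ.
-34.9 = 0.293×δ_A + 0.208×(-68.7) + 0.288×(-17.9) + 0.211×(2.2)
0.293·δ_A = -34.9 − (-18.981) = -15.919
δ_A = -15.919 / 0.293 = -54.33‰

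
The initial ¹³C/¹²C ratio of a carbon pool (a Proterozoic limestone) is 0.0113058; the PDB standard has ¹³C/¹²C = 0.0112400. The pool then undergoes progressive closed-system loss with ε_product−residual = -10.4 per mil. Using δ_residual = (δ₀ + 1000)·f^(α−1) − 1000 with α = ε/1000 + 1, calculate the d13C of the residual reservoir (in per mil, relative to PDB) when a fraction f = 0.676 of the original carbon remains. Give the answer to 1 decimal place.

δ₀ = (0.0113058/0.0112400 − 1)×1000 = (1.005854 − 1)×1000 = 5.854 per mil
α − 1 = ε/1000 = -0.0104
f^(α−1) = 0.676^(-0.0104) = 1.004081
δ_res = (5.854 + 1000) × 1.004081 − 1000 = 1009.959 − 1000 = 9.96 per mil

10.0 per mil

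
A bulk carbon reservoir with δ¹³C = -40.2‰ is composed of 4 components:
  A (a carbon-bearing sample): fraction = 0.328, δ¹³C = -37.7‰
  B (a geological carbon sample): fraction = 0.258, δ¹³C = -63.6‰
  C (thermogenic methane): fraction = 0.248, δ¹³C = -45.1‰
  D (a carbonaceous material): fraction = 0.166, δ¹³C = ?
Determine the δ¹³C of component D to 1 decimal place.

Isotope mass balance: δ_bulk = Σ fᵢ·δᵢ.
-40.2 = 0.328×(-37.7) + 0.258×(-63.6) + 0.248×(-45.1) + 0.166×δ_D
0.166·δ_D = -40.2 − (-39.959) = -0.241
δ_D = -0.241 / 0.166 = -1.45‰

-1.5‰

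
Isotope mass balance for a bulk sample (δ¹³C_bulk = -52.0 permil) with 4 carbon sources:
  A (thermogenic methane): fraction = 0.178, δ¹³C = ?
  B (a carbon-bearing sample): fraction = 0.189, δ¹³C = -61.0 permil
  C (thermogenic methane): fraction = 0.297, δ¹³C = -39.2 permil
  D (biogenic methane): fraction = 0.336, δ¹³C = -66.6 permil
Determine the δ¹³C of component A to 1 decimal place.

Isotope mass balance: δ_bulk = Σ fᵢ·δᵢ.
-52.0 = 0.178×δ_A + 0.189×(-61.0) + 0.297×(-39.2) + 0.336×(-66.6)
0.178·δ_A = -52.0 − (-45.549) = -6.451
δ_A = -6.451 / 0.178 = -36.24 permil

-36.2 permil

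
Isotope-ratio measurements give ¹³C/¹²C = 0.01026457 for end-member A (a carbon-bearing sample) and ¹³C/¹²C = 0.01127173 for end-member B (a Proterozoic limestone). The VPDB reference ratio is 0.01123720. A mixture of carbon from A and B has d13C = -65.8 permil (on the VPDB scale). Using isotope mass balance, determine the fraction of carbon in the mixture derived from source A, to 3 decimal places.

δ_A = (0.01026457/0.01123720 − 1)×1000 = (0.913446 − 1)×1000 = -86.554 permil
δ_B = (0.01127173/0.01123720 − 1)×1000 = (1.003073 − 1)×1000 = 3.073 permil
f_A = (δ_mix − δ_B)/(δ_A − δ_B) = (-65.8 − (3.073))/(-86.554 − (3.073))
f_A = -68.873 / -89.627 = 0.7684

0.768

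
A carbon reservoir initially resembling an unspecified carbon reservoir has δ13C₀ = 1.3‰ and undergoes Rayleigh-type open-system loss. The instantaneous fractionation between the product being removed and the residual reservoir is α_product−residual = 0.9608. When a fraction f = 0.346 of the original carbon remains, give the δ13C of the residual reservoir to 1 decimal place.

Rayleigh residual: δ_res = (δ₀ + 1000)·f^(α−1) − 1000
α − 1 = -0.03920
f^(α−1) = 0.346^(-0.03920) = 1.042481
δ_res = (1.3 + 1000) × 1.042481 − 1000 = 1043.836 − 1000 = 43.84‰

43.8‰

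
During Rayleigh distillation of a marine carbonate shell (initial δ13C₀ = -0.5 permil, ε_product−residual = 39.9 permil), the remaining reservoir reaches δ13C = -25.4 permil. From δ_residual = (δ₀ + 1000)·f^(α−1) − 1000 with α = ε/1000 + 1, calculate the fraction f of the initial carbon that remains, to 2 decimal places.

α − 1 = ε/1000 = 0.0399
(δ_res + 1000)/(δ₀ + 1000) = (-25.4 + 1000)/(-0.5 + 1000) = 974.6/999.5 = 0.975088
f = 0.975088^(1/0.0399) = exp(ln(0.975088)/0.0399) = exp(-0.02523/0.0399)
f = exp(-0.6323) = 0.5314

0.53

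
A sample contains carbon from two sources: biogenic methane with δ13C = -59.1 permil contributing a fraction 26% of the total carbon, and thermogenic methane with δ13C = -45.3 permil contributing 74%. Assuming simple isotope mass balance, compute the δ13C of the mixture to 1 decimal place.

δ_mix = f_A·δ_A + f_B·δ_B
δ_mix = 0.26 × (-59.1) + 0.74 × (-45.3)
δ_mix = -15.37 + -33.52 = -48.89 permil

-48.9 permil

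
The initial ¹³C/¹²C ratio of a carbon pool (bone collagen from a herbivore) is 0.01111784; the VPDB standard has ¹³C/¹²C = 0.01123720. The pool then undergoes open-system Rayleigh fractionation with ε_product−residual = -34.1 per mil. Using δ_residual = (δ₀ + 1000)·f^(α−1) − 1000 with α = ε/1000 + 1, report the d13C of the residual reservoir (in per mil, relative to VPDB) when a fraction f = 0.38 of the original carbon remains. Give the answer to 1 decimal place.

δ₀ = (0.01111784/0.01123720 − 1)×1000 = (0.989378 − 1)×1000 = -10.622 per mil
α − 1 = ε/1000 = -0.0341
f^(α−1) = 0.38^(-0.0341) = 1.033545
δ_res = (-10.622 + 1000) × 1.033545 − 1000 = 1022.567 − 1000 = 22.57 per mil

22.6 per mil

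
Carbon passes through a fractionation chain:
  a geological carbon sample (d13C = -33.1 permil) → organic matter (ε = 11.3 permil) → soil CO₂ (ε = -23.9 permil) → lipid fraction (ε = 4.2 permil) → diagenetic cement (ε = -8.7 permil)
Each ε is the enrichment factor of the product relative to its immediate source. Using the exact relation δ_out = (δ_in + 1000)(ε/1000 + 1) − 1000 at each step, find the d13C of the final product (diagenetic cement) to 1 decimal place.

-49.9 permil

step 1: δ = (-33.10 + 1000)·(11.3/1000 + 1) − 1000 = -22.17 permil
step 2: δ = (-22.17 + 1000)·(-23.9/1000 + 1) − 1000 = -45.54 permil
step 3: δ = (-45.54 + 1000)·(4.2/1000 + 1) − 1000 = -41.54 permil
step 4: δ = (-41.54 + 1000)·(-8.7/1000 + 1) − 1000 = -49.87 permil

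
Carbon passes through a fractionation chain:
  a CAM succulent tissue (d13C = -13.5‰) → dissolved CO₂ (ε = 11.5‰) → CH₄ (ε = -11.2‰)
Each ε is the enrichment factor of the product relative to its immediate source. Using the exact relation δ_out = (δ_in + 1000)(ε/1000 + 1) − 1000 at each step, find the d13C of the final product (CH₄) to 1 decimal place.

-13.3‰

step 1: δ = (-13.50 + 1000)·(11.5/1000 + 1) − 1000 = -2.16‰
step 2: δ = (-2.16 + 1000)·(-11.2/1000 + 1) − 1000 = -13.33‰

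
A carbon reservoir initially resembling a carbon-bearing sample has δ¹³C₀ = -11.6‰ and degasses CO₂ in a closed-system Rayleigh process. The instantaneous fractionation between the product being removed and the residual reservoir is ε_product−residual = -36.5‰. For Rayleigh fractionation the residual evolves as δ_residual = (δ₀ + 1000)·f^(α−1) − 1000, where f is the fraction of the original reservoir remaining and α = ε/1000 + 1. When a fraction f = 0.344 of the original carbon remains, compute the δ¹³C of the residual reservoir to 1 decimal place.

Rayleigh residual: δ_res = (δ₀ + 1000)·f^(α−1) − 1000
α = ε/1000 + 1 = 0.96350, so α − 1 = -0.03650
f^(α−1) = 0.344^(-0.03650) = 1.039718
δ_res = (-11.6 + 1000) × 1.039718 − 1000 = 1027.657 − 1000 = 27.66‰

27.7‰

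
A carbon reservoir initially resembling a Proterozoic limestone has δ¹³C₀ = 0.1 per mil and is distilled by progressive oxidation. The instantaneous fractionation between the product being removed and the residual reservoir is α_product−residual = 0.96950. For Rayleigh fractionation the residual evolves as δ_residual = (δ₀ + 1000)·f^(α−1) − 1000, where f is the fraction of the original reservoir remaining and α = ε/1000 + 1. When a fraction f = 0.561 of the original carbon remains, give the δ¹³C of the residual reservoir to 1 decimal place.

17.9 per mil

Rayleigh residual: δ_res = (δ₀ + 1000)·f^(α−1) − 1000
α − 1 = -0.03050
f^(α−1) = 0.561^(-0.03050) = 1.017786
δ_res = (0.1 + 1000) × 1.017786 − 1000 = 1017.888 − 1000 = 17.89 per mil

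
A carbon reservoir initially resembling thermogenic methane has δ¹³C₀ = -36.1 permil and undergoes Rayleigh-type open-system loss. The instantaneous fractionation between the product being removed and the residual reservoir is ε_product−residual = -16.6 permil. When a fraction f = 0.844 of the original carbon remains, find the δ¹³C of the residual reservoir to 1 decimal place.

Rayleigh residual: δ_res = (δ₀ + 1000)·f^(α−1) − 1000
α = ε/1000 + 1 = 0.98340, so α − 1 = -0.01660
f^(α−1) = 0.844^(-0.01660) = 1.002819
δ_res = (-36.1 + 1000) × 1.002819 − 1000 = 966.618 − 1000 = -33.38 permil

-33.4 permil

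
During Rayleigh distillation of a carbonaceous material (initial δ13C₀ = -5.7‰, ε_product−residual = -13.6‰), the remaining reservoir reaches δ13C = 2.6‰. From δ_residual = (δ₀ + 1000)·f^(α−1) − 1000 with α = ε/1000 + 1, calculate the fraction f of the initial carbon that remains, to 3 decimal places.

α − 1 = ε/1000 = -0.0136
(δ_res + 1000)/(δ₀ + 1000) = (2.6 + 1000)/(-5.7 + 1000) = 1002.6/994.3 = 1.008348
f = 1.008348^(1/-0.0136) = exp(ln(1.008348)/-0.0136) = exp(0.00831/-0.0136)
f = exp(-0.6112) = 0.5427

0.543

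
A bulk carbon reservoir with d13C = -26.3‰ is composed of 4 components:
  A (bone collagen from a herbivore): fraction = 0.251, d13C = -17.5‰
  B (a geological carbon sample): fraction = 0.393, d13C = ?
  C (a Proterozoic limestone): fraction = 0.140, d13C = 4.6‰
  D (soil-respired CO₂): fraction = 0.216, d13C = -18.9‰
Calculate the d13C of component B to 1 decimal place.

-47.0‰

Isotope mass balance: δ_bulk = Σ fᵢ·δᵢ.
-26.3 = 0.251×(-17.5) + 0.393×δ_B + 0.140×(4.6) + 0.216×(-18.9)
0.393·δ_B = -26.3 − (-7.831) = -18.469
δ_B = -18.469 / 0.393 = -47.00‰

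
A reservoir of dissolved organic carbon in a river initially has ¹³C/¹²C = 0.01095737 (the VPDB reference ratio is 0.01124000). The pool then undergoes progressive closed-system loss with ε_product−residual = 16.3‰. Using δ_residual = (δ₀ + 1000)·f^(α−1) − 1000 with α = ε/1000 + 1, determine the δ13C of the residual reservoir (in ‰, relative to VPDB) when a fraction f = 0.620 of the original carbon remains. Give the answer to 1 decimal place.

-32.7‰

δ₀ = (0.01095737/0.01124000 − 1)×1000 = (0.974855 − 1)×1000 = -25.145‰
α − 1 = ε/1000 = 0.0163
f^(α−1) = 0.620^(0.0163) = 0.992238
δ_res = (-25.145 + 1000) × 0.992238 − 1000 = 967.288 − 1000 = -32.71‰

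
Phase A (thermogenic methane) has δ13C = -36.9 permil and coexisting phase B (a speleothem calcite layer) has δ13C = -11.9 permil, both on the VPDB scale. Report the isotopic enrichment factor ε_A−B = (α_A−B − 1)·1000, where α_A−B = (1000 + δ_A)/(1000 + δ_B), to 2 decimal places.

-25.30 permil

α_A−B = (1000 + -36.9) / (1000 + -11.9) = 963.1 / 988.1 = 0.974699
ε_A−B = (0.974699 − 1) × 1000 = -25.301 permil
(The approximation ε ≈ δ_A − δ_B would give -25.0 permil.)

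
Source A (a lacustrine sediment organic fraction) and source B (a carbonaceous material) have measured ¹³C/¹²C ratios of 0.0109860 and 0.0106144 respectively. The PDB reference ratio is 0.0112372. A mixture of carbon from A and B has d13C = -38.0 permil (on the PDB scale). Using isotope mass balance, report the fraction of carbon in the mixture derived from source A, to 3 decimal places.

0.527

δ_A = (0.0109860/0.0112372 − 1)×1000 = (0.977646 − 1)×1000 = -22.354 permil
δ_B = (0.0106144/0.0112372 − 1)×1000 = (0.944577 − 1)×1000 = -55.423 permil
f_A = (δ_mix − δ_B)/(δ_A − δ_B) = (-38.0 − (-55.423))/(-22.354 − (-55.423))
f_A = 17.423 / 33.069 = 0.5269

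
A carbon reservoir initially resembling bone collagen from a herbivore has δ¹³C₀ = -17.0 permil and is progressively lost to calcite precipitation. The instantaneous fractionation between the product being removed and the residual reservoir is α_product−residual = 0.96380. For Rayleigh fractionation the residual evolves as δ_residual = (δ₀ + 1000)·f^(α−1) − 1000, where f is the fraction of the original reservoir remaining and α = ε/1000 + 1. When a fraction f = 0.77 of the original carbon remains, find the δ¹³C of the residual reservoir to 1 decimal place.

-7.7 permil

Rayleigh residual: δ_res = (δ₀ + 1000)·f^(α−1) − 1000
α − 1 = -0.03620
f^(α−1) = 0.77^(-0.03620) = 1.009506
δ_res = (-17.0 + 1000) × 1.009506 − 1000 = 992.345 − 1000 = -7.66 permil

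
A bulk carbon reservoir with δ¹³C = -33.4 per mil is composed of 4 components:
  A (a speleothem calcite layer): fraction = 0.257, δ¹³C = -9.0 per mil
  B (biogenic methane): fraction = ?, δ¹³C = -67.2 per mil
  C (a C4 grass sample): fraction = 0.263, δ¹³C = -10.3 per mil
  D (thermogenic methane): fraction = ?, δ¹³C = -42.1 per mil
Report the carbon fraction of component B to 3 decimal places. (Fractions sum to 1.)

Let f_B and f_D be the unknown fractions; fractions sum to 1 so f_B + f_D = 0.480.
Mass balance: Σ fᵢ·δᵢ = δ_bulk ⇒ f_B·(-67.2) + f_D·(-42.1) = -33.4 − (-5.022) = -28.378
Substitute f_D = 0.480 − f_B:
f_B·(-67.2 − -42.1) = -28.378 − 0.480×(-42.1) = -8.170
f_B = -8.170 / -25.1 = 0.3255

0.326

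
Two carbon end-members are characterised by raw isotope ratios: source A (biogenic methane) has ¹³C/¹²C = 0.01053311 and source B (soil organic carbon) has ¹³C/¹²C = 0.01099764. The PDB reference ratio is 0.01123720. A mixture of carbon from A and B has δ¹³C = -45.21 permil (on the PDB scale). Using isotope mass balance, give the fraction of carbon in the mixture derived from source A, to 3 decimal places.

0.578

δ_A = (0.01053311/0.01123720 − 1)×1000 = (0.937343 − 1)×1000 = -62.657 permil
δ_B = (0.01099764/0.01123720 − 1)×1000 = (0.978682 − 1)×1000 = -21.318 permil
f_A = (δ_mix − δ_B)/(δ_A − δ_B) = (-45.21 − (-21.318))/(-62.657 − (-21.318))
f_A = -23.892 / -41.339 = 0.5779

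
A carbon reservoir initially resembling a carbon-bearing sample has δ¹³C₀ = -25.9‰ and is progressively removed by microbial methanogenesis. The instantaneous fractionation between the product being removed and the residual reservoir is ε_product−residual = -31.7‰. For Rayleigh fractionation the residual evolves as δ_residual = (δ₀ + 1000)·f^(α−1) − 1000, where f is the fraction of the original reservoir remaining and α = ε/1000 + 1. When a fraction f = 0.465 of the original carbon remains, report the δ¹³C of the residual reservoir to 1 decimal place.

Rayleigh residual: δ_res = (δ₀ + 1000)·f^(α−1) − 1000
α = ε/1000 + 1 = 0.96830, so α − 1 = -0.03170
f^(α−1) = 0.465^(-0.03170) = 1.024570
δ_res = (-25.9 + 1000) × 1.024570 − 1000 = 998.034 − 1000 = -1.97‰

-2.0‰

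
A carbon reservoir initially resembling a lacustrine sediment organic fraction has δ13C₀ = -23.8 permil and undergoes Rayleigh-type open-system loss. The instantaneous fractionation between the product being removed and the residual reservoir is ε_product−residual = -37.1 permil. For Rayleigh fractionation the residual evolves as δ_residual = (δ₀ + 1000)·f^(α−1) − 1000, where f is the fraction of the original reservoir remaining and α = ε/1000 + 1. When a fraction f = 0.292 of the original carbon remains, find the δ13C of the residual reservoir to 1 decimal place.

21.8 permil

Rayleigh residual: δ_res = (δ₀ + 1000)·f^(α−1) − 1000
α = ε/1000 + 1 = 0.96290, so α − 1 = -0.03710
f^(α−1) = 0.292^(-0.03710) = 1.046729
δ_res = (-23.8 + 1000) × 1.046729 − 1000 = 1021.817 − 1000 = 21.82 permil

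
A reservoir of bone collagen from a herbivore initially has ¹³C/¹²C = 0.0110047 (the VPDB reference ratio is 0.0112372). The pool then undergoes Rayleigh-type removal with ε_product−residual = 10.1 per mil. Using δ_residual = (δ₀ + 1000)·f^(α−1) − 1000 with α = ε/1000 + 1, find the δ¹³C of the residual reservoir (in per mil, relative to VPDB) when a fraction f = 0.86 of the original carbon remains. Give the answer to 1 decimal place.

δ₀ = (0.0110047/0.0112372 − 1)×1000 = (0.979310 − 1)×1000 = -20.690 per mil
α − 1 = ε/1000 = 0.0101
f^(α−1) = 0.86^(0.0101) = 0.998478
δ_res = (-20.690 + 1000) × 0.998478 − 1000 = 977.819 − 1000 = -22.18 per mil

-22.2 per mil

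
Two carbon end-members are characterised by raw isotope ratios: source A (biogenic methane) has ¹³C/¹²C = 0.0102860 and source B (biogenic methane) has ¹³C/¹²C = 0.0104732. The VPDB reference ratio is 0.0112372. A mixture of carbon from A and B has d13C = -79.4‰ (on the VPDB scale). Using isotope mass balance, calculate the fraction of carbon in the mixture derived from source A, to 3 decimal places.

δ_A = (0.0102860/0.0112372 − 1)×1000 = (0.915353 − 1)×1000 = -84.647‰
δ_B = (0.0104732/0.0112372 − 1)×1000 = (0.932012 − 1)×1000 = -67.988‰
f_A = (δ_mix − δ_B)/(δ_A − δ_B) = (-79.4 − (-67.988))/(-84.647 − (-67.988))
f_A = -11.412 / -16.659 = 0.6850

0.685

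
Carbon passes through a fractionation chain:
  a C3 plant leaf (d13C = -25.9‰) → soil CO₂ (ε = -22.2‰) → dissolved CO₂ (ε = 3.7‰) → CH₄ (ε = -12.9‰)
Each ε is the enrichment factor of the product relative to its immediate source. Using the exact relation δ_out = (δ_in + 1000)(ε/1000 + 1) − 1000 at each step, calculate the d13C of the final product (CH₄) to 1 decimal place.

-56.3‰

step 1: δ = (-25.90 + 1000)·(-22.2/1000 + 1) − 1000 = -47.53‰
step 2: δ = (-47.53 + 1000)·(3.7/1000 + 1) − 1000 = -44.00‰
step 3: δ = (-44.00 + 1000)·(-12.9/1000 + 1) − 1000 = -56.33‰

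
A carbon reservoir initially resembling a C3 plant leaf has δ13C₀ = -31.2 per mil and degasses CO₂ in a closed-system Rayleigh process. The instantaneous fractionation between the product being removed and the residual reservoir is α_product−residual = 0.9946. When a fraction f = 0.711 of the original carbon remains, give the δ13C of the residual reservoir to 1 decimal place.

Rayleigh residual: δ_res = (δ₀ + 1000)·f^(α−1) − 1000
α − 1 = -0.00540
f^(α−1) = 0.711^(-0.00540) = 1.001844
δ_res = (-31.2 + 1000) × 1.001844 − 1000 = 970.586 − 1000 = -29.41 per mil

-29.4 per mil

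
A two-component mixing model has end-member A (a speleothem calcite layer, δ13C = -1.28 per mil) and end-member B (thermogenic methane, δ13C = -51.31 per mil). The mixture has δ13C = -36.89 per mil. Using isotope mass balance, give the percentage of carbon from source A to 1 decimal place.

δ_mix = f_A·δ_A + (1 − f_A)·δ_B  ⇒  f_A = (δ_mix − δ_B)/(δ_A − δ_B)
f_A = (-36.89 − (-51.31)) / (-1.28 − (-51.31))
f_A = 14.42 / 50.03 = 0.2882

28.8%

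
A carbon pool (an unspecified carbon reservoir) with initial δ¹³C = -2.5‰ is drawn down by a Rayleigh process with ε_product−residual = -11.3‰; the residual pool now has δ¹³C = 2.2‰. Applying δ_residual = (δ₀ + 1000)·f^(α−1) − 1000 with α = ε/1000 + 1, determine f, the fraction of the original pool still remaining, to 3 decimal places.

0.660

α − 1 = ε/1000 = -0.0113
(δ_res + 1000)/(δ₀ + 1000) = (2.2 + 1000)/(-2.5 + 1000) = 1002.2/997.5 = 1.004712
f = 1.004712^(1/-0.0113) = exp(ln(1.004712)/-0.0113) = exp(0.00470/-0.0113)
f = exp(-0.4160) = 0.6597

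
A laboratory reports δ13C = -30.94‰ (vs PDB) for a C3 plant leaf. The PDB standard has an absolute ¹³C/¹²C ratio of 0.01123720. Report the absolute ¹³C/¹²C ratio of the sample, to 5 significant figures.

0.010890

R_sample = R_standard × (δ13C/1000 + 1)
R_sample = 0.01123720 × (-30.94/1000 + 1) = 0.01123720 × 0.969060
R_sample = 0.0108895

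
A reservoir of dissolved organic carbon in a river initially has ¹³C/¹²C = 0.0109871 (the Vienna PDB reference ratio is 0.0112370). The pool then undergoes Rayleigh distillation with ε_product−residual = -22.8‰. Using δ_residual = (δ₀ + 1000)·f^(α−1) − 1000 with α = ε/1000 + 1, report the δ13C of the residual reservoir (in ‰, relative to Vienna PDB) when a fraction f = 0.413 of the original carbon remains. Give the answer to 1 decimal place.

-2.3‰

δ₀ = (0.0109871/0.0112370 − 1)×1000 = (0.977761 − 1)×1000 = -22.239‰
α − 1 = ε/1000 = -0.0228
f^(α−1) = 0.413^(-0.0228) = 1.020367
δ_res = (-22.239 + 1000) × 1.020367 − 1000 = 997.675 − 1000 = -2.33‰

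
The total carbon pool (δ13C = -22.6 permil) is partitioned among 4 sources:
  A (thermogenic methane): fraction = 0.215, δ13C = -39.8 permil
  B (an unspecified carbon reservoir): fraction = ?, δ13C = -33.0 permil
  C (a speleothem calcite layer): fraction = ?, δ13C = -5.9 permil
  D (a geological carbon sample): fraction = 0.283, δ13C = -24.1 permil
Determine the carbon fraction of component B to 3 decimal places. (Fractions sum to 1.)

0.157

Let f_B and f_C be the unknown fractions; fractions sum to 1 so f_B + f_C = 0.502.
Mass balance: Σ fᵢ·δᵢ = δ_bulk ⇒ f_B·(-33.0) + f_C·(-5.9) = -22.6 − (-15.377) = -7.223
Substitute f_C = 0.502 − f_B:
f_B·(-33.0 − -5.9) = -7.223 − 0.502×(-5.9) = -4.261
f_B = -4.261 / -27.1 = 0.1572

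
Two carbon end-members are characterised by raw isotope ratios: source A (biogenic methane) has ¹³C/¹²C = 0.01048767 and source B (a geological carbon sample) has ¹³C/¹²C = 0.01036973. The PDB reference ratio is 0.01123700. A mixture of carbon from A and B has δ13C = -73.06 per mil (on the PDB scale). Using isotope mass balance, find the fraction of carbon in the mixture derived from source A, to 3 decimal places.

0.393

δ_A = (0.01048767/0.01123700 − 1)×1000 = (0.933316 − 1)×1000 = -66.684 per mil
δ_B = (0.01036973/0.01123700 − 1)×1000 = (0.922820 − 1)×1000 = -77.180 per mil
f_A = (δ_mix − δ_B)/(δ_A − δ_B) = (-73.06 − (-77.180))/(-66.684 − (-77.180))
f_A = 4.120 / 10.496 = 0.3925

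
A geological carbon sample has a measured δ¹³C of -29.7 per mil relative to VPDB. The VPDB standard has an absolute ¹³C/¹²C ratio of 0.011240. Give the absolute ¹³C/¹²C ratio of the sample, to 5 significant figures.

R_sample = R_standard × (δ¹³C/1000 + 1)
R_sample = 0.011240 × (-29.7/1000 + 1) = 0.011240 × 0.970300
R_sample = 0.0109062

0.010906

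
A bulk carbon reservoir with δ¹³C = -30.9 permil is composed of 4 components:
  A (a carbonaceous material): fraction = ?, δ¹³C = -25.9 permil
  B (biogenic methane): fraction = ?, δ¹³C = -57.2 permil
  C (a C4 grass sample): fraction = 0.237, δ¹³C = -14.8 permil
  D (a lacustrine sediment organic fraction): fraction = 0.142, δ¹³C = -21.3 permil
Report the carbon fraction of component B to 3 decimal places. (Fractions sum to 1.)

0.265

Let f_B and f_A be the unknown fractions; fractions sum to 1 so f_B + f_A = 0.621.
Mass balance: Σ fᵢ·δᵢ = δ_bulk ⇒ f_B·(-57.2) + f_A·(-25.9) = -30.9 − (-6.532) = -24.368
Substitute f_A = 0.621 − f_B:
f_B·(-57.2 − -25.9) = -24.368 − 0.621×(-25.9) = -8.284
f_B = -8.284 / -31.3 = 0.2647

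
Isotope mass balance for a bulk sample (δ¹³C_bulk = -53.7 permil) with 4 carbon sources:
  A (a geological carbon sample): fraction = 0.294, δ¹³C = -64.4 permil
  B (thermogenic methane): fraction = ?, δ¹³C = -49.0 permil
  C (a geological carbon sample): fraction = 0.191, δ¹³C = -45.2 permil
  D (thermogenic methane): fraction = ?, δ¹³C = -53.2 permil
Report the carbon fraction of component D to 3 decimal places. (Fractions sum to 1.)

Let f_D and f_B be the unknown fractions; fractions sum to 1 so f_D + f_B = 0.515.
Mass balance: Σ fᵢ·δᵢ = δ_bulk ⇒ f_D·(-53.2) + f_B·(-49.0) = -53.7 − (-27.567) = -26.133
Substitute f_B = 0.515 − f_D:
f_D·(-53.2 − -49.0) = -26.133 − 0.515×(-49.0) = -0.898
f_D = -0.898 / -4.2 = 0.2139

0.214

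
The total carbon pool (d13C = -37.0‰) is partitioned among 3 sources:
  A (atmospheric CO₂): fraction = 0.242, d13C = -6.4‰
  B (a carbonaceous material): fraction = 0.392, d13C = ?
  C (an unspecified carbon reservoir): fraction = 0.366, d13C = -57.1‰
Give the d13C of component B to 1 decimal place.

-37.1‰

Isotope mass balance: δ_bulk = Σ fᵢ·δᵢ.
-37.0 = 0.242×(-6.4) + 0.392×δ_B + 0.366×(-57.1)
0.392·δ_B = -37.0 − (-22.447) = -14.553
δ_B = -14.553 / 0.392 = -37.12‰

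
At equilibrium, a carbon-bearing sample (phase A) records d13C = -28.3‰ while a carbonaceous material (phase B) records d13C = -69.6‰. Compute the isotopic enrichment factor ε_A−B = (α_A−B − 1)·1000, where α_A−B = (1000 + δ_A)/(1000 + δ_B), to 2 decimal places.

44.39‰

α_A−B = (1000 + -28.3) / (1000 + -69.6) = 971.7 / 930.4 = 1.044390
ε_A−B = (1.044390 − 1) × 1000 = 44.390‰
(The approximation ε ≈ δ_A − δ_B would give 41.3‰.)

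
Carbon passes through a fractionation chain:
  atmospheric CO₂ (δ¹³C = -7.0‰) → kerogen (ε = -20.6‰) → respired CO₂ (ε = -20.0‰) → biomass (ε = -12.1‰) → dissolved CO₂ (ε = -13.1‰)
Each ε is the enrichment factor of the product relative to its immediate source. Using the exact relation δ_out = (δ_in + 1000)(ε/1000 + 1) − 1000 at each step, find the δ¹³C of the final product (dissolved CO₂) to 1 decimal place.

step 1: δ = (-7.00 + 1000)·(-20.6/1000 + 1) − 1000 = -27.46‰
step 2: δ = (-27.46 + 1000)·(-20.0/1000 + 1) − 1000 = -46.91‰
step 3: δ = (-46.91 + 1000)·(-12.1/1000 + 1) − 1000 = -58.44‰
step 4: δ = (-58.44 + 1000)·(-13.1/1000 + 1) − 1000 = -70.77‰

-70.8‰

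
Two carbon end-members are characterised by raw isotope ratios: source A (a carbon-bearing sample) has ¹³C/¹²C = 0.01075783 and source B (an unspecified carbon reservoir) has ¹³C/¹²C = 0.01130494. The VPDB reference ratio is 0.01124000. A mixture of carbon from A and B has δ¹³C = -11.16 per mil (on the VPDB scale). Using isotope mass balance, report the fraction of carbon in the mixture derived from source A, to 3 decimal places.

δ_A = (0.01075783/0.01124000 − 1)×1000 = (0.957102 − 1)×1000 = -42.898 per mil
δ_B = (0.01130494/0.01124000 − 1)×1000 = (1.005778 − 1)×1000 = 5.778 per mil
f_A = (δ_mix − δ_B)/(δ_A − δ_B) = (-11.16 − (5.778))/(-42.898 − (5.778))
f_A = -16.938 / -48.675 = 0.3480

0.348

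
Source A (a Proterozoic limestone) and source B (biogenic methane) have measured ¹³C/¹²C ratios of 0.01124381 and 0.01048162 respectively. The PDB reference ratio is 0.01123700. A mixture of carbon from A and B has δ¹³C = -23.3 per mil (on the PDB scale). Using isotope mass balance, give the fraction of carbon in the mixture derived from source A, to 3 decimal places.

δ_A = (0.01124381/0.01123700 − 1)×1000 = (1.000606 − 1)×1000 = 0.606 per mil
δ_B = (0.01048162/0.01123700 − 1)×1000 = (0.932777 − 1)×1000 = -67.223 per mil
f_A = (δ_mix − δ_B)/(δ_A − δ_B) = (-23.3 − (-67.223))/(0.606 − (-67.223))
f_A = 43.923 / 67.829 = 0.6476

0.648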